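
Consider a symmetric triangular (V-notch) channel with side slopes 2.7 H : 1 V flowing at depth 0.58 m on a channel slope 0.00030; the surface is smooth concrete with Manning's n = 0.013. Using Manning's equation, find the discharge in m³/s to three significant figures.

A = z·y² = 2.7×0.58² = 0.9083 m²
P = 2y√(1+z²) = 2×0.58×√(1+2.7²) = 3.340 m
R = A/P = 0.9083/3.340 = 0.2719 m
Q = (1/n)·A·R^(2/3)·S^(1/2) = (1/0.013) × 0.9083 × 0.2719^(2/3) × 0.00030^(1/2) = 0.5080 m³/s

0.508 m³/s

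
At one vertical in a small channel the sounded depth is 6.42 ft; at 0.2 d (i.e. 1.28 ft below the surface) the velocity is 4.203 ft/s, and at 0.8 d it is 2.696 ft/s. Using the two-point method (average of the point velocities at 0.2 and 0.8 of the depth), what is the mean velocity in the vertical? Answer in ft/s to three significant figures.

3.45 ft/s

v̄ = (4.203 + 2.696) / 2 = 3.450 ft/s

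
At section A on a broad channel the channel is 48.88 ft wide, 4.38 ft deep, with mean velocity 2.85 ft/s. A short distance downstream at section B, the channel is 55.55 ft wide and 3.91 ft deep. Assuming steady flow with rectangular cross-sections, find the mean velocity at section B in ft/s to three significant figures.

Q = A₁V₁ = (48.88×4.38) × 2.85 = 610.2 ft³/s
A₂ = 55.55 × 3.91 = 217.2 ft²
V₂ = Q/A₂ = 610.2/217.2 = 2.809 ft/s

2.81 ft/s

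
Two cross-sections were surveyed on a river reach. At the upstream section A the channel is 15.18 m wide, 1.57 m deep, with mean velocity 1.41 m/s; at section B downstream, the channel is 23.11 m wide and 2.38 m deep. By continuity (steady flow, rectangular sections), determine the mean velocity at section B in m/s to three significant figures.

Q = A₁V₁ = (15.18×1.57) × 1.41 = 33.60 m³/s
A₂ = 23.11 × 2.38 = 55.00 m²
V₂ = Q/A₂ = 33.60/55.00 = 0.6110 m/s

0.611 m/s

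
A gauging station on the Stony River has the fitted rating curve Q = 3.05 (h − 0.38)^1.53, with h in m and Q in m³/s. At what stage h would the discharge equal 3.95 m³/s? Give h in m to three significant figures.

h − h₀ = (Q/C)^(1/b) = (3.95/3.05)^(1/1.53) = 1.184 m
h = 0.38 + 1.184 = 1.564 m

1.56 m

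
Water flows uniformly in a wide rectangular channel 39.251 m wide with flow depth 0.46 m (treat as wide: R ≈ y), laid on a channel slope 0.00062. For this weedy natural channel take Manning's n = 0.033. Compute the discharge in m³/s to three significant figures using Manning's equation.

A = b·y = 39.251 × 0.46 = 18.06 m²
Wide channel: R ≈ y = 0.46 m
Q = (1/n)·A·R^(2/3)·S^(1/2) = (1/0.033) × 18.06 × 0.4600^(2/3) × 0.00062^(1/2) = 8.118 m³/s

8.12 m³/s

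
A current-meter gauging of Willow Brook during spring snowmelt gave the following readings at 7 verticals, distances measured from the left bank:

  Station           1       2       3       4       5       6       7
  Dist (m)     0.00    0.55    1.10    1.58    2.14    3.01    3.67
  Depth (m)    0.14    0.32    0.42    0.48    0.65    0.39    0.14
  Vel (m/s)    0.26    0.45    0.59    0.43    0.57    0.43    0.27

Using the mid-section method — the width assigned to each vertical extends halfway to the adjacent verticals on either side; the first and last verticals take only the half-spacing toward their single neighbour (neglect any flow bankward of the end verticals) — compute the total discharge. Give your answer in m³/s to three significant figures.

w_1 = (0.55 − 0.00)/2 = 0.275 m; q_1 = 0.26 × 0.14 × 0.275 = 0.01001 m³/s
w_2 = (1.10 − 0.00)/2 = 0.55 m; q_2 = 0.45 × 0.32 × 0.55 = 0.07920 m³/s
w_3 = (1.58 − 0.55)/2 = 0.515 m; q_3 = 0.59 × 0.42 × 0.515 = 0.1276 m³/s
w_4 = (2.14 − 1.10)/2 = 0.52 m; q_4 = 0.43 × 0.48 × 0.52 = 0.1073 m³/s
w_5 = (3.01 − 1.58)/2 = 0.715 m; q_5 = 0.57 × 0.65 × 0.715 = 0.2649 m³/s
w_6 = (3.67 − 2.14)/2 = 0.765 m; q_6 = 0.43 × 0.39 × 0.765 = 0.1283 m³/s
w_7 = (3.67 − 3.01)/2 = 0.33 m; q_7 = 0.27 × 0.14 × 0.33 = 0.01247 m³/s
Q = Σ qᵢ = 0.7298 m³/s

0.730 m³/s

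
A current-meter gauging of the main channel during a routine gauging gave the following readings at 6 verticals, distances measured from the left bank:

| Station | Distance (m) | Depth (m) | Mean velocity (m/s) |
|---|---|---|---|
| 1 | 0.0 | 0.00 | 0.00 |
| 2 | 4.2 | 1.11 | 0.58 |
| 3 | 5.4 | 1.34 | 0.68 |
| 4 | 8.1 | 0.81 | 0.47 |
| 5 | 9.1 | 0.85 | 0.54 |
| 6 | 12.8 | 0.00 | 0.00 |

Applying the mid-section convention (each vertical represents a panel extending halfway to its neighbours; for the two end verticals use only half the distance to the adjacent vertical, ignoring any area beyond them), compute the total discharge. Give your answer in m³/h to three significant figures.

19100 m³/h

w_2 = (5.4 − 0.0)/2 = 2.7 m; q_2 = 0.58 × 1.11 × 2.7 = 1.738 m³/s
w_3 = (8.1 − 4.2)/2 = 1.95 m; q_3 = 0.68 × 1.34 × 1.95 = 1.777 m³/s
w_4 = (9.1 − 5.4)/2 = 1.85 m; q_4 = 0.47 × 0.81 × 1.85 = 0.7043 m³/s
w_5 = (12.8 − 8.1)/2 = 2.35 m; q_5 = 0.54 × 0.85 × 2.35 = 1.079 m³/s
Stations 1, 6 contribute zero (depth or velocity is 0).
Q = Σ qᵢ = 5.298 m³/s
= 5.298 × 3600 = 19070 m³/h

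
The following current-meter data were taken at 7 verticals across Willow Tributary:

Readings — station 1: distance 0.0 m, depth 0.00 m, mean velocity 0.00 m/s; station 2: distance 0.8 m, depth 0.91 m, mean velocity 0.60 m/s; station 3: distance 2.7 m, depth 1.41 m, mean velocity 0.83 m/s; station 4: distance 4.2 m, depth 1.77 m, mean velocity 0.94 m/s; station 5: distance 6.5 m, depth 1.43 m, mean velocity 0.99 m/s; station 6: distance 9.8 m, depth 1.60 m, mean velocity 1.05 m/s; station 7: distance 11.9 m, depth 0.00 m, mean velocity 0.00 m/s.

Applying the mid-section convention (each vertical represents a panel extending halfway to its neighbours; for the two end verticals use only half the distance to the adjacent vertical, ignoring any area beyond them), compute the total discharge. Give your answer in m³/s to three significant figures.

w_2 = (2.7 − 0.0)/2 = 1.35 m; q_2 = 0.60 × 0.91 × 1.35 = 0.7371 m³/s
w_3 = (4.2 − 0.8)/2 = 1.7 m; q_3 = 0.83 × 1.41 × 1.7 = 1.990 m³/s
w_4 = (6.5 − 2.7)/2 = 1.9 m; q_4 = 0.94 × 1.77 × 1.9 = 3.161 m³/s
w_5 = (9.8 − 4.2)/2 = 2.8 m; q_5 = 0.99 × 1.43 × 2.8 = 3.964 m³/s
w_6 = (11.9 − 6.5)/2 = 2.7 m; q_6 = 1.05 × 1.60 × 2.7 = 4.536 m³/s
Stations 1, 7 contribute zero (depth or velocity is 0).
Q = Σ qᵢ = 14.39 m³/s

14.4 m³/s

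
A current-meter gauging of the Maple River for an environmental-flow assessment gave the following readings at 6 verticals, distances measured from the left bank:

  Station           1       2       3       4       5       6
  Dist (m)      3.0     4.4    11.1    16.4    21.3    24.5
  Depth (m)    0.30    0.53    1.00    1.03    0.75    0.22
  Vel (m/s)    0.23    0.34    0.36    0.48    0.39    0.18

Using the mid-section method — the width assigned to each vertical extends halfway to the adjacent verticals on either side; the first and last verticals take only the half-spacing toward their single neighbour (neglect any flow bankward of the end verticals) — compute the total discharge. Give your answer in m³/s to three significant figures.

6.71 m³/s

w_1 = (4.4 − 3.0)/2 = 0.7 m; q_1 = 0.23 × 0.30 × 0.7 = 0.04830 m³/s
w_2 = (11.1 − 3.0)/2 = 4.05 m; q_2 = 0.34 × 0.53 × 4.05 = 0.7298 m³/s
w_3 = (16.4 − 4.4)/2 = 6 m; q_3 = 0.36 × 1.00 × 6 = 2.160 m³/s
w_4 = (21.3 − 11.1)/2 = 5.1 m; q_4 = 0.48 × 1.03 × 5.1 = 2.521 m³/s
w_5 = (24.5 − 16.4)/2 = 4.05 m; q_5 = 0.39 × 0.75 × 4.05 = 1.185 m³/s
w_6 = (24.5 − 21.3)/2 = 1.6 m; q_6 = 0.18 × 0.22 × 1.6 = 0.06336 m³/s
Q = Σ qᵢ = 6.708 m³/s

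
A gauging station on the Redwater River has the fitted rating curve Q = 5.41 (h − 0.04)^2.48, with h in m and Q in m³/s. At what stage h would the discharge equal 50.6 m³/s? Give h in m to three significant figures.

h − h₀ = (Q/C)^(1/b) = (50.6/5.41)^(1/2.48) = 2.463 m
h = 0.04 + 2.463 = 2.503 m

2.50 m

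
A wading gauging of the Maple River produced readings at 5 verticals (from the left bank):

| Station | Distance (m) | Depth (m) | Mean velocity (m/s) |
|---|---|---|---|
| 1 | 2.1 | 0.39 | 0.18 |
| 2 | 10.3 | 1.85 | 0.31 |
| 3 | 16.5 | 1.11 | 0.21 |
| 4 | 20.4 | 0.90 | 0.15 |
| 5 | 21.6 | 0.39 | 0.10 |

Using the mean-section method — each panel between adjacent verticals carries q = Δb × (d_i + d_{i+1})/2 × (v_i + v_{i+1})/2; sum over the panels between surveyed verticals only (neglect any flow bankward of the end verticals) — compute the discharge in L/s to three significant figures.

5440 L/s

Panel 1-2: Δb = 8.2 m, d̄ = (0.39+1.85)/2 = 1.12, v̄ = (0.18+0.31)/2 = 0.245 → q = 8.2×1.12×0.245 = 2.250 m³/s
Panel 2-3: Δb = 6.2 m, d̄ = (1.85+1.11)/2 = 1.48, v̄ = (0.31+0.21)/2 = 0.26 → q = 6.2×1.48×0.26 = 2.386 m³/s
Panel 3-4: Δb = 3.9 m, d̄ = (1.11+0.90)/2 = 1.005, v̄ = (0.21+0.15)/2 = 0.18 → q = 3.9×1.005×0.18 = 0.7055 m³/s
Panel 4-5: Δb = 1.2 m, d̄ = (0.90+0.39)/2 = 0.645, v̄ = (0.15+0.10)/2 = 0.125 → q = 1.2×0.645×0.125 = 0.09675 m³/s
Q = Σ q = 5.438 m³/s
= 5.438 × 1000 = 5438 L/s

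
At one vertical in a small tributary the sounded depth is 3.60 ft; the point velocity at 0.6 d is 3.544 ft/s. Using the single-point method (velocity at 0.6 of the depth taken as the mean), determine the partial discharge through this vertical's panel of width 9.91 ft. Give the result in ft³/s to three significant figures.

v̄ = v₀.₆ = 3.544 ft/s
q = v̄ × d × w = 3.544 × 3.60 × 9.91 = 126.4 ft³/s

126 ft³/s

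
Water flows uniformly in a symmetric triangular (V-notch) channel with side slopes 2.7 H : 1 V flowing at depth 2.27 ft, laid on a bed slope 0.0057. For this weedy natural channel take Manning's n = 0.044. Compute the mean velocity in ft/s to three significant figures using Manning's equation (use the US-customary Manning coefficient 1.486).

2.66 ft/s

A = z·y² = 2.7×2.27² = 13.91 ft²
P = 2y√(1+z²) = 2×2.27×√(1+2.7²) = 13.07 ft
R = A/P = 13.91/13.07 = 1.064 ft
Q = (1.486/n)·A·R^(2/3)·S^(1/2) = (1.486/0.044) × 13.91 × 1.064^(2/3) × 0.0057^(1/2) = 36.98 ft³/s
V = Q/A = 36.98/13.91 = 2.658 ft/s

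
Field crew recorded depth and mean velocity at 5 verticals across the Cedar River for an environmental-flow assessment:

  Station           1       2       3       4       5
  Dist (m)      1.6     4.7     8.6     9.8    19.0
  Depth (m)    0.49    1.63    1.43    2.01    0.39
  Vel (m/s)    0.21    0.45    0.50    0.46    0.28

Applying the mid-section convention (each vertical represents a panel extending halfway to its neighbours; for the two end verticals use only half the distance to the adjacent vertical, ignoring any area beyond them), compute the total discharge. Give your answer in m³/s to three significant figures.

9.86 m³/s

w_1 = (4.7 − 1.6)/2 = 1.55 m; q_1 = 0.21 × 0.49 × 1.55 = 0.1595 m³/s
w_2 = (8.6 − 1.6)/2 = 3.5 m; q_2 = 0.45 × 1.63 × 3.5 = 2.567 m³/s
w_3 = (9.8 − 4.7)/2 = 2.55 m; q_3 = 0.50 × 1.43 × 2.55 = 1.823 m³/s
w_4 = (19.0 − 8.6)/2 = 5.2 m; q_4 = 0.46 × 2.01 × 5.2 = 4.808 m³/s
w_5 = (19.0 − 9.8)/2 = 4.6 m; q_5 = 0.28 × 0.39 × 4.6 = 0.5023 m³/s
Q = Σ qᵢ = 9.860 m³/s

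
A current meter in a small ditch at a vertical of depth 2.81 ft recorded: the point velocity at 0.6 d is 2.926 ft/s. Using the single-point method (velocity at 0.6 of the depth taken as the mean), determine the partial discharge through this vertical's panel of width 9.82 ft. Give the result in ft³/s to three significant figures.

v̄ = v₀.₆ = 2.926 ft/s
q = v̄ × d × w = 2.926 × 2.81 × 9.82 = 80.74 ft³/s

80.7 ft³/s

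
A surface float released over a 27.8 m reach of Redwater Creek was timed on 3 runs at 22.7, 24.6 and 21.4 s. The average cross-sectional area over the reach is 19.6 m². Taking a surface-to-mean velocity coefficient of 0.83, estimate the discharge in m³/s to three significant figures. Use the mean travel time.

19.7 m³/s

t̄ = (22.7 + 24.6 + 21.4) / 3 = 22.9 s
v_surface = L / t̄ = 27.8 / 22.9 = 1.214 m/s
v_mean = 0.83 × 1.214 = 1.008 m/s
Q = A × v_mean = 19.6 × 1.008 = 19.75 m³/s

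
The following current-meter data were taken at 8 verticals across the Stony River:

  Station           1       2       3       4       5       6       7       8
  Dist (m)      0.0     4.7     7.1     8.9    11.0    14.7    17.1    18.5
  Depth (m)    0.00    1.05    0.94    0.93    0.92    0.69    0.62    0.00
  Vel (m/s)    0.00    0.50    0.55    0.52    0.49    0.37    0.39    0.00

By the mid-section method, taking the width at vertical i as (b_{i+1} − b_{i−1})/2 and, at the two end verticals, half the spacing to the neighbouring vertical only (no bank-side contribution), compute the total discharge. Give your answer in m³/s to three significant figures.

6.44 m³/s

w_2 = (7.1 − 0.0)/2 = 3.55 m; q_2 = 0.50 × 1.05 × 3.55 = 1.864 m³/s
w_3 = (8.9 − 4.7)/2 = 2.1 m; q_3 = 0.55 × 0.94 × 2.1 = 1.086 m³/s
w_4 = (11.0 − 7.1)/2 = 1.95 m; q_4 = 0.52 × 0.93 × 1.95 = 0.9430 m³/s
w_5 = (14.7 − 8.9)/2 = 2.9 m; q_5 = 0.49 × 0.92 × 2.9 = 1.307 m³/s
w_6 = (17.1 − 11.0)/2 = 3.05 m; q_6 = 0.37 × 0.69 × 3.05 = 0.7787 m³/s
w_7 = (18.5 − 14.7)/2 = 1.9 m; q_7 = 0.39 × 0.62 × 1.9 = 0.4594 m³/s
Stations 1, 8 contribute zero (depth or velocity is 0).
Q = Σ qᵢ = 6.438 m³/s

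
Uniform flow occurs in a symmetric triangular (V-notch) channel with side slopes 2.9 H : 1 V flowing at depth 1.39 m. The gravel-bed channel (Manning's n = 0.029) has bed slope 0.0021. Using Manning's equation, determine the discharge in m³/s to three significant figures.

6.69 m³/s

A = z·y² = 2.9×1.39² = 5.603 m²
P = 2y√(1+z²) = 2×1.39×√(1+2.9²) = 8.528 m
R = A/P = 5.603/8.528 = 0.6570 m
Q = (1/n)·A·R^(2/3)·S^(1/2) = (1/0.029) × 5.603 × 0.6570^(2/3) × 0.0021^(1/2) = 6.692 m³/s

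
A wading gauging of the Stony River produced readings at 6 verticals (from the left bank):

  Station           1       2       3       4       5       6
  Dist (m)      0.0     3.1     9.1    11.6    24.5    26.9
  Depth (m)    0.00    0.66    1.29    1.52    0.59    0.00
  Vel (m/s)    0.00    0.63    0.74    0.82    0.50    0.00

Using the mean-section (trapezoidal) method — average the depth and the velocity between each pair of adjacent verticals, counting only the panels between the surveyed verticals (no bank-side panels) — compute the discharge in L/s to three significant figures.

16200 L/s

Panel 1-2: Δb = 3.1 m, d̄ = (0.00+0.66)/2 = 0.33, v̄ = (0.00+0.63)/2 = 0.315 → q = 3.1×0.33×0.315 = 0.3222 m³/s
Panel 2-3: Δb = 6 m, d̄ = (0.66+1.29)/2 = 0.975, v̄ = (0.63+0.74)/2 = 0.685 → q = 6×0.975×0.685 = 4.007 m³/s
Panel 3-4: Δb = 2.5 m, d̄ = (1.29+1.52)/2 = 1.405, v̄ = (0.74+0.82)/2 = 0.78 → q = 2.5×1.405×0.78 = 2.740 m³/s
Panel 4-5: Δb = 12.9 m, d̄ = (1.52+0.59)/2 = 1.055, v̄ = (0.82+0.50)/2 = 0.66 → q = 12.9×1.055×0.66 = 8.982 m³/s
Panel 5-6: Δb = 2.4 m, d̄ = (0.59+0.00)/2 = 0.295, v̄ = (0.50+0.00)/2 = 0.25 → q = 2.4×0.295×0.25 = 0.1770 m³/s
Q = Σ q = 16.23 m³/s
= 16.23 × 1000 = 16230 L/s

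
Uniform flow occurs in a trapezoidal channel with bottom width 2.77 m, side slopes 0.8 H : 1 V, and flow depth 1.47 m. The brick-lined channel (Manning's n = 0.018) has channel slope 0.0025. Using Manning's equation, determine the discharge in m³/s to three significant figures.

14.9 m³/s

A = (b + z·y)·y = (2.77 + 0.8×1.47)×1.47 = 5.801 m²
P = b + 2y√(1+z²) = 2.77 + 2×1.47×√(1+0.8²) = 6.535 m
R = A/P = 5.801/6.535 = 0.8876 m
Q = (1/n)·A·R^(2/3)·S^(1/2) = (1/0.018) × 5.801 × 0.8876^(2/3) × 0.0025^(1/2) = 14.88 m³/s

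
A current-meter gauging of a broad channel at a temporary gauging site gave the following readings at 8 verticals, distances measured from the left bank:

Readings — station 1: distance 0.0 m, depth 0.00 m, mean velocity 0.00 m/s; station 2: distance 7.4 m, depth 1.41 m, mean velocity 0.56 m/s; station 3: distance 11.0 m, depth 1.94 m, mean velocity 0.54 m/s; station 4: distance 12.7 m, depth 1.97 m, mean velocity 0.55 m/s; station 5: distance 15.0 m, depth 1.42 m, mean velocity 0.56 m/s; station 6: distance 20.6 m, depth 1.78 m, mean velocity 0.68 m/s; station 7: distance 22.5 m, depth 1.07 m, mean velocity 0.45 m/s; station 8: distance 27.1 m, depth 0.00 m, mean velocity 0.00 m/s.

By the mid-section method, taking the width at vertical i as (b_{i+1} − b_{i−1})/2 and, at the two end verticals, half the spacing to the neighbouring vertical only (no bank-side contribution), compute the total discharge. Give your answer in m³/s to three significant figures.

18.5 m³/s

w_2 = (11.0 − 0.0)/2 = 5.5 m; q_2 = 0.56 × 1.41 × 5.5 = 4.343 m³/s
w_3 = (12.7 − 7.4)/2 = 2.65 m; q_3 = 0.54 × 1.94 × 2.65 = 2.776 m³/s
w_4 = (15.0 − 11.0)/2 = 2 m; q_4 = 0.55 × 1.97 × 2 = 2.167 m³/s
w_5 = (20.6 − 12.7)/2 = 3.95 m; q_5 = 0.56 × 1.42 × 3.95 = 3.141 m³/s
w_6 = (22.5 − 15.0)/2 = 3.75 m; q_6 = 0.68 × 1.78 × 3.75 = 4.539 m³/s
w_7 = (27.1 − 20.6)/2 = 3.25 m; q_7 = 0.45 × 1.07 × 3.25 = 1.565 m³/s
Stations 1, 8 contribute zero (depth or velocity is 0).
Q = Σ qᵢ = 18.53 m³/s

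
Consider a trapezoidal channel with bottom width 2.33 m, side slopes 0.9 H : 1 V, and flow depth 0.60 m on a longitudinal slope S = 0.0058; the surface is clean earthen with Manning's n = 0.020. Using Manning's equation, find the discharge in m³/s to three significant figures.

A = (b + z·y)·y = (2.33 + 0.9×0.60)×0.60 = 1.722 m²
P = b + 2y√(1+z²) = 2.33 + 2×0.60×√(1+0.9²) = 3.944 m
R = A/P = 1.722/3.944 = 0.4366 m
Q = (1/n)·A·R^(2/3)·S^(1/2) = (1/0.020) × 1.722 × 0.4366^(2/3) × 0.0058^(1/2) = 3.774 m³/s

3.77 m³/s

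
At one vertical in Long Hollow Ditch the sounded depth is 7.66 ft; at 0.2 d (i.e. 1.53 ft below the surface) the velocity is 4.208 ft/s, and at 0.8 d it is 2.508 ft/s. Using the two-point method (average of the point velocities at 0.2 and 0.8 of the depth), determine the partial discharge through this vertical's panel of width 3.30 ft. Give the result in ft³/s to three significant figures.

84.9 ft³/s

v̄ = (4.208 + 2.508) / 2 = 3.358 ft/s
q = v̄ × d × w = 3.358 × 7.66 × 3.30 = 84.88 ft³/s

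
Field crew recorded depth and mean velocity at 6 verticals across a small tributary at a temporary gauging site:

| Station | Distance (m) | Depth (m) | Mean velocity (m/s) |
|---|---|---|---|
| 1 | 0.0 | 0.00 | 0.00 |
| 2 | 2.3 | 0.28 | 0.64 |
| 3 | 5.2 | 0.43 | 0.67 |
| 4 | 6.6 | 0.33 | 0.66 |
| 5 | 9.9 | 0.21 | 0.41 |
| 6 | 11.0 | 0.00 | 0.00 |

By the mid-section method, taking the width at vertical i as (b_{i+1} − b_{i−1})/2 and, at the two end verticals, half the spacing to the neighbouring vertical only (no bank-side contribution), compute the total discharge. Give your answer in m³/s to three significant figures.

w_2 = (5.2 − 0.0)/2 = 2.6 m; q_2 = 0.64 × 0.28 × 2.6 = 0.4659 m³/s
w_3 = (6.6 − 2.3)/2 = 2.15 m; q_3 = 0.67 × 0.43 × 2.15 = 0.6194 m³/s
w_4 = (9.9 − 5.2)/2 = 2.35 m; q_4 = 0.66 × 0.33 × 2.35 = 0.5118 m³/s
w_5 = (11.0 − 6.6)/2 = 2.2 m; q_5 = 0.41 × 0.21 × 2.2 = 0.1894 m³/s
Stations 1, 6 contribute zero (depth or velocity is 0).
Q = Σ qᵢ = 1.787 m³/s

1.79 m³/s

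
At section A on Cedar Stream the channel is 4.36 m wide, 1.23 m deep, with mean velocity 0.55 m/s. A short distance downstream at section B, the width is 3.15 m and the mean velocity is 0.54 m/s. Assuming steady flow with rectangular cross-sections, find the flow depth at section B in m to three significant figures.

1.73 m

Q = A₁V₁ = (4.36×1.23) × 0.55 = 2.950 m³/s
d₂ = Q/(b₂ V₂) = 2.950/(3.15×0.54) = 1.734 m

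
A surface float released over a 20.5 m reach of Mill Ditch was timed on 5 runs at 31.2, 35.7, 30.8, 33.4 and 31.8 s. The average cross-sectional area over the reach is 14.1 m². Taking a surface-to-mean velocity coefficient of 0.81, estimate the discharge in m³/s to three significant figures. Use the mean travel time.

t̄ = (31.2 + 35.7 + 30.8 + 33.4 + 31.8) / 5 = 32.58 s
v_surface = L / t̄ = 20.5 / 32.58 = 0.6292 m/s
v_mean = 0.81 × 0.6292 = 0.5097 m/s
Q = A × v_mean = 14.1 × 0.5097 = 7.186 m³/s

7.19 m³/s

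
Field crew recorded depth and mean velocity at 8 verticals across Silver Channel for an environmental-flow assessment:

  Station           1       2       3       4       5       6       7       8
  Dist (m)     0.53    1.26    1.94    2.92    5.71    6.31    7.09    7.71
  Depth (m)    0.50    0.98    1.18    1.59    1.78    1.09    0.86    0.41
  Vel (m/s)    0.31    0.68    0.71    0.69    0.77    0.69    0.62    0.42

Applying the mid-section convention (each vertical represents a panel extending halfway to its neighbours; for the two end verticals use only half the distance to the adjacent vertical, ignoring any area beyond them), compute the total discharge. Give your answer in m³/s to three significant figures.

w_1 = (1.26 − 0.53)/2 = 0.365 m; q_1 = 0.31 × 0.50 × 0.365 = 0.05658 m³/s
w_2 = (1.94 − 0.53)/2 = 0.705 m; q_2 = 0.68 × 0.98 × 0.705 = 0.4698 m³/s
w_3 = (2.92 − 1.26)/2 = 0.83 m; q_3 = 0.71 × 1.18 × 0.83 = 0.6954 m³/s
w_4 = (5.71 − 1.94)/2 = 1.885 m; q_4 = 0.69 × 1.59 × 1.885 = 2.068 m³/s
w_5 = (6.31 − 2.92)/2 = 1.695 m; q_5 = 0.77 × 1.78 × 1.695 = 2.323 m³/s
w_6 = (7.09 − 5.71)/2 = 0.69 m; q_6 = 0.69 × 1.09 × 0.69 = 0.5189 m³/s
w_7 = (7.71 − 6.31)/2 = 0.7 m; q_7 = 0.62 × 0.86 × 0.7 = 0.3732 m³/s
w_8 = (7.71 − 7.09)/2 = 0.31 m; q_8 = 0.42 × 0.41 × 0.31 = 0.05338 m³/s
Q = Σ qᵢ = 6.559 m³/s

6.56 m³/s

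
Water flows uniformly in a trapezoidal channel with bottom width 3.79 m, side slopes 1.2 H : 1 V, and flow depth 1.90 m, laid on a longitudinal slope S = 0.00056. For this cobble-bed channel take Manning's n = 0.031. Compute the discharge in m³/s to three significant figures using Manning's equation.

A = (b + z·y)·y = (3.79 + 1.2×1.90)×1.90 = 11.53 m²
P = b + 2y√(1+z²) = 3.79 + 2×1.90×√(1+1.2²) = 9.726 m
R = A/P = 11.53/9.726 = 1.186 m
Q = (1/n)·A·R^(2/3)·S^(1/2) = (1/0.031) × 11.53 × 1.186^(2/3) × 0.00056^(1/2) = 9.863 m³/s

9.86 m³/s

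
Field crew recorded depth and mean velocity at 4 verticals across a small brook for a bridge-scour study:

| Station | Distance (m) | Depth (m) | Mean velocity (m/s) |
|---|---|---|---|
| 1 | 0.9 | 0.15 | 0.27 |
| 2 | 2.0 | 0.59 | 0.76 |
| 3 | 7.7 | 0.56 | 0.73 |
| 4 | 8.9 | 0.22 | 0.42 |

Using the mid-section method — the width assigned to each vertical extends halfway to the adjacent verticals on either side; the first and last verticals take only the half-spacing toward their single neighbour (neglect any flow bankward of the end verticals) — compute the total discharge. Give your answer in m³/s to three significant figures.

3.01 m³/s

w_1 = (2.0 − 0.9)/2 = 0.55 m; q_1 = 0.27 × 0.15 × 0.55 = 0.02228 m³/s
w_2 = (7.7 − 0.9)/2 = 3.4 m; q_2 = 0.76 × 0.59 × 3.4 = 1.525 m³/s
w_3 = (8.9 − 2.0)/2 = 3.45 m; q_3 = 0.73 × 0.56 × 3.45 = 1.410 m³/s
w_4 = (8.9 − 7.7)/2 = 0.6 m; q_4 = 0.42 × 0.22 × 0.6 = 0.05544 m³/s
Q = Σ qᵢ = 3.013 m³/s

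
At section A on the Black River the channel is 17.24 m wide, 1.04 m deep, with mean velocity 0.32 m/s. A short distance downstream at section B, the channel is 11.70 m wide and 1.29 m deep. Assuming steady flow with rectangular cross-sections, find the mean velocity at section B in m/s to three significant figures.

Q = A₁V₁ = (17.24×1.04) × 0.32 = 5.737 m³/s
A₂ = 11.70 × 1.29 = 15.09 m²
V₂ = Q/A₂ = 5.737/15.09 = 0.3801 m/s

0.380 m/s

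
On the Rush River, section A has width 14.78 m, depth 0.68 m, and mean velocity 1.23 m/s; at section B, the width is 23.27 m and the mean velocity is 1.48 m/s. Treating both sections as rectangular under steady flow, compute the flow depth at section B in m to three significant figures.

0.359 m

Q = A₁V₁ = (14.78×0.68) × 1.23 = 12.36 m³/s
d₂ = Q/(b₂ V₂) = 12.36/(23.27×1.48) = 0.3589 m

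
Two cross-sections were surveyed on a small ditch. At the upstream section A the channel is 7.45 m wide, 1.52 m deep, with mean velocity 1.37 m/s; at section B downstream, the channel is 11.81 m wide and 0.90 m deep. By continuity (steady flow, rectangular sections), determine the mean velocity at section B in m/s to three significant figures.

1.46 m/s

Q = A₁V₁ = (7.45×1.52) × 1.37 = 15.51 m³/s
A₂ = 11.81 × 0.90 = 10.63 m²
V₂ = Q/A₂ = 15.51/10.63 = 1.460 m/s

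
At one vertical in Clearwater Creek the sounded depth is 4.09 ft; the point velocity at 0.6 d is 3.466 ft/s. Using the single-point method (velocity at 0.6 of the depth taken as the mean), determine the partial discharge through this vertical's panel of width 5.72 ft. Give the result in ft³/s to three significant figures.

v̄ = v₀.₆ = 3.466 ft/s
q = v̄ × d × w = 3.466 × 4.09 × 5.72 = 81.09 ft³/s

81.1 ft³/s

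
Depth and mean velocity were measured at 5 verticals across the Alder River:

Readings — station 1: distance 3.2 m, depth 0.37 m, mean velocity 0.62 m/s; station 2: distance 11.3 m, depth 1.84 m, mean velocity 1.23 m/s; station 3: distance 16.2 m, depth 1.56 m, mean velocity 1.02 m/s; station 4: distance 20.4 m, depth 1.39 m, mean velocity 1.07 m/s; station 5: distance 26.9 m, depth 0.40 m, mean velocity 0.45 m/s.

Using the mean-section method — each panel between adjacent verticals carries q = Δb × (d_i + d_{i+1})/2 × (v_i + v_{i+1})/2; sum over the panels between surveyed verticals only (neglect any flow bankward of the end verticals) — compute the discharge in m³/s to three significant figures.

28.5 m³/s

Panel 1-2: Δb = 8.1 m, d̄ = (0.37+1.84)/2 = 1.105, v̄ = (0.62+1.23)/2 = 0.925 → q = 8.1×1.105×0.925 = 8.279 m³/s
Panel 2-3: Δb = 4.9 m, d̄ = (1.84+1.56)/2 = 1.7, v̄ = (1.23+1.02)/2 = 1.125 → q = 4.9×1.7×1.125 = 9.371 m³/s
Panel 3-4: Δb = 4.2 m, d̄ = (1.56+1.39)/2 = 1.475, v̄ = (1.02+1.07)/2 = 1.045 → q = 4.2×1.475×1.045 = 6.474 m³/s
Panel 4-5: Δb = 6.5 m, d̄ = (1.39+0.40)/2 = 0.895, v̄ = (1.07+0.45)/2 = 0.76 → q = 6.5×0.895×0.76 = 4.421 m³/s
Q = Σ q = 28.55 m³/s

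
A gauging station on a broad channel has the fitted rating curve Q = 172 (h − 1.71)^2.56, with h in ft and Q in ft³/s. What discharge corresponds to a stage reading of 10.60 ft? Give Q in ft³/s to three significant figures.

Q = 172 × (10.60 − 1.71)^2.56 = 172 × 8.89^2.56 = 46210 ft³/s

46200 ft³/s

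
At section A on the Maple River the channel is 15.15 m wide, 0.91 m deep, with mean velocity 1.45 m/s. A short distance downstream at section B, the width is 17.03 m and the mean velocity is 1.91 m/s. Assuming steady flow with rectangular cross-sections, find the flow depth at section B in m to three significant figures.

0.615 m

Q = A₁V₁ = (15.15×0.91) × 1.45 = 19.99 m³/s
d₂ = Q/(b₂ V₂) = 19.99/(17.03×1.91) = 0.6146 m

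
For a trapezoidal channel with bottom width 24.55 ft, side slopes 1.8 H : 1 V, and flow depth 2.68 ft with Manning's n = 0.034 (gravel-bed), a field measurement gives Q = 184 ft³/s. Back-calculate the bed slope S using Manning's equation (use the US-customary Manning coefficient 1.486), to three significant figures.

0.000992

A = (b + z·y)·y = (24.55 + 1.8×2.68)×2.68 = 78.72 ft²
P = b + 2y√(1+z²) = 24.55 + 2×2.68×√(1+1.8²) = 35.59 ft
R = A/P = 78.72/35.59 = 2.212 ft
S = (Q·n / (1.486·A·R^(2/3)))² = (184×0.034 / (1.486×78.72×1.698))² = 0.0009922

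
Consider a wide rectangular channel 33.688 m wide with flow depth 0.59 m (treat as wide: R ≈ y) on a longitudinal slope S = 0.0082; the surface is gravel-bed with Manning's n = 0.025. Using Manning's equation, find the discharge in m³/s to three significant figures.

50.6 m³/s

A = b·y = 33.688 × 0.59 = 19.88 m²
Wide channel: R ≈ y = 0.59 m
Q = (1/n)·A·R^(2/3)·S^(1/2) = (1/0.025) × 19.88 × 0.5900^(2/3) × 0.0082^(1/2) = 50.64 m³/s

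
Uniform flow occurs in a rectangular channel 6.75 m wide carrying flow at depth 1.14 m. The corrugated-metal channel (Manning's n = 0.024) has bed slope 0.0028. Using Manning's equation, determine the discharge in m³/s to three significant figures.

15.2 m³/s

A = b·y = 6.75 × 1.14 = 7.695 m²
P = b + 2y = 6.75 + 2×1.14 = 9.030 m
R = A/P = 7.695/9.030 = 0.8522 m
Q = (1/n)·A·R^(2/3)·S^(1/2) = (1/0.024) × 7.695 × 0.8522^(2/3) × 0.0028^(1/2) = 15.25 m³/s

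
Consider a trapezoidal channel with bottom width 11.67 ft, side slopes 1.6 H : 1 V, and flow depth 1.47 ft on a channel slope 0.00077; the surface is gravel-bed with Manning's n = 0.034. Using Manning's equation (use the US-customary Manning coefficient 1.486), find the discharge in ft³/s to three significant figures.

28.2 ft³/s

A = (b + z·y)·y = (11.67 + 1.6×1.47)×1.47 = 20.61 ft²
P = b + 2y√(1+z²) = 11.67 + 2×1.47×√(1+1.6²) = 17.22 ft
R = A/P = 20.61/17.22 = 1.197 ft
Q = (1.486/n)·A·R^(2/3)·S^(1/2) = (1.486/0.034) × 20.61 × 1.197^(2/3) × 0.00077^(1/2) = 28.19 ft³/s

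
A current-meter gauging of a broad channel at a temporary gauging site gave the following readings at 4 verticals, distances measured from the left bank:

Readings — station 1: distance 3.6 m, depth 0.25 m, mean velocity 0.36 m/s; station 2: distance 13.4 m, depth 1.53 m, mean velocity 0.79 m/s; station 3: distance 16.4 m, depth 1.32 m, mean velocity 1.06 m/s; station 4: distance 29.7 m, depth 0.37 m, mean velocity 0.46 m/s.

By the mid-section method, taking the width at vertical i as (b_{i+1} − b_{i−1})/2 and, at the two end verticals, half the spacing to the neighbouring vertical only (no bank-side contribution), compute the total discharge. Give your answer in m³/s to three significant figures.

20.7 m³/s

w_1 = (13.4 − 3.6)/2 = 4.9 m; q_1 = 0.36 × 0.25 × 4.9 = 0.4410 m³/s
w_2 = (16.4 − 3.6)/2 = 6.4 m; q_2 = 0.79 × 1.53 × 6.4 = 7.736 m³/s
w_3 = (29.7 − 13.4)/2 = 8.15 m; q_3 = 1.06 × 1.32 × 8.15 = 11.40 m³/s
w_4 = (29.7 − 16.4)/2 = 6.65 m; q_4 = 0.46 × 0.37 × 6.65 = 1.132 m³/s
Q = Σ qᵢ = 20.71 m³/s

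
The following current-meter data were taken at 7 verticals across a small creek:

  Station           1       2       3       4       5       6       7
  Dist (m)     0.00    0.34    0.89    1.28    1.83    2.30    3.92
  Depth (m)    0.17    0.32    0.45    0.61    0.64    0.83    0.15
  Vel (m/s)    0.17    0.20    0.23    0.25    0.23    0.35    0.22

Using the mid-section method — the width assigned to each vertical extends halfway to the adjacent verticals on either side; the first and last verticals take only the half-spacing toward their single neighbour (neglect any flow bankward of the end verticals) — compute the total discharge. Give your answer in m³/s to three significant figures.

0.559 m³/s

w_1 = (0.34 − 0.00)/2 = 0.17 m; q_1 = 0.17 × 0.17 × 0.17 = 0.004913 m³/s
w_2 = (0.89 − 0.00)/2 = 0.445 m; q_2 = 0.20 × 0.32 × 0.445 = 0.02848 m³/s
w_3 = (1.28 − 0.34)/2 = 0.47 m; q_3 = 0.23 × 0.45 × 0.47 = 0.04865 m³/s
w_4 = (1.83 − 0.89)/2 = 0.47 m; q_4 = 0.25 × 0.61 × 0.47 = 0.07168 m³/s
w_5 = (2.30 − 1.28)/2 = 0.51 m; q_5 = 0.23 × 0.64 × 0.51 = 0.07507 m³/s
w_6 = (3.92 − 1.83)/2 = 1.045 m; q_6 = 0.35 × 0.83 × 1.045 = 0.3036 m³/s
w_7 = (3.92 − 2.30)/2 = 0.81 m; q_7 = 0.22 × 0.15 × 0.81 = 0.02673 m³/s
Q = Σ qᵢ = 0.5591 m³/s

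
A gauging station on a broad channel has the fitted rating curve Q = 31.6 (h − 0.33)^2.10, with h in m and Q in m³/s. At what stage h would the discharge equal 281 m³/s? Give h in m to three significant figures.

3.16 m

h − h₀ = (Q/C)^(1/b) = (281/31.6)^(1/2.10) = 2.831 m
h = 0.33 + 2.831 = 3.161 m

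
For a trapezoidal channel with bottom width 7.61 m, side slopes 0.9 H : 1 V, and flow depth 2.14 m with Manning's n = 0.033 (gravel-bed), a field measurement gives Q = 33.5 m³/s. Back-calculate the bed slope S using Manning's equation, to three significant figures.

0.00167

A = (b + z·y)·y = (7.61 + 0.9×2.14)×2.14 = 20.41 m²
P = b + 2y√(1+z²) = 7.61 + 2×2.14×√(1+0.9²) = 13.37 m
R = A/P = 20.41/13.37 = 1.527 m
S = (Q·n / (1·A·R^(2/3)))² = (33.5×0.033 / (1×20.41×1.326))² = 0.001670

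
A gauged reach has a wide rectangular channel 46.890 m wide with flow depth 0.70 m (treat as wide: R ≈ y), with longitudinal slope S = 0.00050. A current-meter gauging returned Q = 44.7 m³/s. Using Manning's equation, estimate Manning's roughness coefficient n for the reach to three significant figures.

0.0129

A = b·y = 46.890 × 0.70 = 32.82 m²
Wide channel: R ≈ y = 0.70 m
n = (1/Q)·A·R^(2/3)·S^(1/2) = (1/44.7) × 32.82 × 0.7884 × 0.02236 = 0.01294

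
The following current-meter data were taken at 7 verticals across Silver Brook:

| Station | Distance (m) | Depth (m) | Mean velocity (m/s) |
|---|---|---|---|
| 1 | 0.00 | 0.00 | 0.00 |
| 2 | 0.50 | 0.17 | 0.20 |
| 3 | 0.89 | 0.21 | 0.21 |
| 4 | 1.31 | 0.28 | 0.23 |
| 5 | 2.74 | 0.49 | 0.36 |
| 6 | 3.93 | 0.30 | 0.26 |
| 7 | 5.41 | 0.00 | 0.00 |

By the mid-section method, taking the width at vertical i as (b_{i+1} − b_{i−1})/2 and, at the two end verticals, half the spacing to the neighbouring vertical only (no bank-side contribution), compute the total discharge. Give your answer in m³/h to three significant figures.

w_2 = (0.89 − 0.00)/2 = 0.445 m; q_2 = 0.20 × 0.17 × 0.445 = 0.01513 m³/s
w_3 = (1.31 − 0.50)/2 = 0.405 m; q_3 = 0.21 × 0.21 × 0.405 = 0.01786 m³/s
w_4 = (2.74 − 0.89)/2 = 0.925 m; q_4 = 0.23 × 0.28 × 0.925 = 0.05957 m³/s
w_5 = (3.93 − 1.31)/2 = 1.31 m; q_5 = 0.36 × 0.49 × 1.31 = 0.2311 m³/s
w_6 = (5.41 − 2.74)/2 = 1.335 m; q_6 = 0.26 × 0.30 × 1.335 = 0.1041 m³/s
Stations 1, 7 contribute zero (depth or velocity is 0).
Q = Σ qᵢ = 0.4278 m³/s
= 0.4278 × 3600 = 1540 m³/h

1540 m³/h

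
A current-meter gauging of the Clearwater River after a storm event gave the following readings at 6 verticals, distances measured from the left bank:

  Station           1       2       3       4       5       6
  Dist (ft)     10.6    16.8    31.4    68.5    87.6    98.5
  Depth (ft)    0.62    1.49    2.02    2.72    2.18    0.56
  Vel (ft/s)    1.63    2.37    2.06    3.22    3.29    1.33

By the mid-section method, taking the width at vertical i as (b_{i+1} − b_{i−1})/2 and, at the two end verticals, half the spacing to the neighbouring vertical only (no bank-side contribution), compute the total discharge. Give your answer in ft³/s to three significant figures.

505 ft³/s

w_1 = (16.8 − 10.6)/2 = 3.1 ft; q_1 = 1.63 × 0.62 × 3.1 = 3.133 ft³/s
w_2 = (31.4 − 10.6)/2 = 10.4 ft; q_2 = 2.37 × 1.49 × 10.4 = 36.73 ft³/s
w_3 = (68.5 − 16.8)/2 = 25.85 ft; q_3 = 2.06 × 2.02 × 25.85 = 107.6 ft³/s
w_4 = (87.6 − 31.4)/2 = 28.1 ft; q_4 = 3.22 × 2.72 × 28.1 = 246.1 ft³/s
w_5 = (98.5 − 68.5)/2 = 15 ft; q_5 = 3.29 × 2.18 × 15 = 107.6 ft³/s
w_6 = (98.5 − 87.6)/2 = 5.45 ft; q_6 = 1.33 × 0.56 × 5.45 = 4.059 ft³/s
Q = Σ qᵢ = 505.2 ft³/s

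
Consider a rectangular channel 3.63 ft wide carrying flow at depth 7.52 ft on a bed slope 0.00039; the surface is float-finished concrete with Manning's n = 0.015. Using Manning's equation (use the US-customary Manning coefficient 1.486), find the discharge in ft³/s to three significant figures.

68.8 ft³/s

A = b·y = 3.63 × 7.52 = 27.30 ft²
P = b + 2y = 3.63 + 2×7.52 = 18.67 ft
R = A/P = 27.30/18.67 = 1.462 ft
Q = (1.486/n)·A·R^(2/3)·S^(1/2) = (1.486/0.015) × 27.30 × 1.462^(2/3) × 0.00039^(1/2) = 68.80 ft³/s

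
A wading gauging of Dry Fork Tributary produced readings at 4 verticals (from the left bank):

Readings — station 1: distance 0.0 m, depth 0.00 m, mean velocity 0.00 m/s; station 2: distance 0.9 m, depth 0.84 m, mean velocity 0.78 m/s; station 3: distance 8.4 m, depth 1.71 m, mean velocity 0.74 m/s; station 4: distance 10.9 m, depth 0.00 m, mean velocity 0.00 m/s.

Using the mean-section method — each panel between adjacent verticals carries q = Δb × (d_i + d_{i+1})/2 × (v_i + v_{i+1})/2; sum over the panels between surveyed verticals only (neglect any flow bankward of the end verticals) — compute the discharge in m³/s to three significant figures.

Panel 1-2: Δb = 0.9 m, d̄ = (0.00+0.84)/2 = 0.42, v̄ = (0.00+0.78)/2 = 0.39 → q = 0.9×0.42×0.39 = 0.1474 m³/s
Panel 2-3: Δb = 7.5 m, d̄ = (0.84+1.71)/2 = 1.275, v̄ = (0.78+0.74)/2 = 0.76 → q = 7.5×1.275×0.76 = 7.268 m³/s
Panel 3-4: Δb = 2.5 m, d̄ = (1.71+0.00)/2 = 0.855, v̄ = (0.74+0.00)/2 = 0.37 → q = 2.5×0.855×0.37 = 0.7909 m³/s
Q = Σ q = 8.206 m³/s

8.21 m³/s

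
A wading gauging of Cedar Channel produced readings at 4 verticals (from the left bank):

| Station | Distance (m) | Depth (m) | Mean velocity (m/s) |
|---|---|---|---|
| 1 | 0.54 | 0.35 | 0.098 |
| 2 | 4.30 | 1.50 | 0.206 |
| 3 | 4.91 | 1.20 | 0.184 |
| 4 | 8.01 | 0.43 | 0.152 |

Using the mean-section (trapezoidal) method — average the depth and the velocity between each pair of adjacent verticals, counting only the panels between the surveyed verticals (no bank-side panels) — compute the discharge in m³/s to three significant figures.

Panel 1-2: Δb = 3.76 m, d̄ = (0.35+1.50)/2 = 0.925, v̄ = (0.098+0.206)/2 = 0.152 → q = 3.76×0.925×0.152 = 0.5287 m³/s
Panel 2-3: Δb = 0.61 m, d̄ = (1.50+1.20)/2 = 1.35, v̄ = (0.206+0.184)/2 = 0.195 → q = 0.61×1.35×0.195 = 0.1606 m³/s
Panel 3-4: Δb = 3.1 m, d̄ = (1.20+0.43)/2 = 0.815, v̄ = (0.184+0.152)/2 = 0.168 → q = 3.1×0.815×0.168 = 0.4245 m³/s
Q = Σ q = 1.114 m³/s

1.11 m³/s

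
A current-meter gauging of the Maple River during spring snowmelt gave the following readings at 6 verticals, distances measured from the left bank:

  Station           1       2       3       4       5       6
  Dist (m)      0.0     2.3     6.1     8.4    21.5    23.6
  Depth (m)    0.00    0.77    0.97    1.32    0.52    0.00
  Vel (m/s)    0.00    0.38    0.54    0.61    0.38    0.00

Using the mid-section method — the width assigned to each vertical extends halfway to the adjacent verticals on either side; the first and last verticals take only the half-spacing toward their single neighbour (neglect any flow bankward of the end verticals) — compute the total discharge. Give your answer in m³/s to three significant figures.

w_2 = (6.1 − 0.0)/2 = 3.05 m; q_2 = 0.38 × 0.77 × 3.05 = 0.8924 m³/s
w_3 = (8.4 − 2.3)/2 = 3.05 m; q_3 = 0.54 × 0.97 × 3.05 = 1.598 m³/s
w_4 = (21.5 − 6.1)/2 = 7.7 m; q_4 = 0.61 × 1.32 × 7.7 = 6.200 m³/s
w_5 = (23.6 − 8.4)/2 = 7.6 m; q_5 = 0.38 × 0.52 × 7.6 = 1.502 m³/s
Stations 1, 6 contribute zero (depth or velocity is 0).
Q = Σ qᵢ = 10.19 m³/s

10.2 m³/s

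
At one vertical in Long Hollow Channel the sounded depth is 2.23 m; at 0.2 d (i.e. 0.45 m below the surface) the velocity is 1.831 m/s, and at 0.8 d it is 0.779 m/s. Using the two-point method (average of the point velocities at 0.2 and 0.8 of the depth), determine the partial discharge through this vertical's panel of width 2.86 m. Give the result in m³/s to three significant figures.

8.32 m³/s

v̄ = (1.831 + 0.779) / 2 = 1.305 m/s
q = v̄ × d × w = 1.305 × 2.23 × 2.86 = 8.323 m³/s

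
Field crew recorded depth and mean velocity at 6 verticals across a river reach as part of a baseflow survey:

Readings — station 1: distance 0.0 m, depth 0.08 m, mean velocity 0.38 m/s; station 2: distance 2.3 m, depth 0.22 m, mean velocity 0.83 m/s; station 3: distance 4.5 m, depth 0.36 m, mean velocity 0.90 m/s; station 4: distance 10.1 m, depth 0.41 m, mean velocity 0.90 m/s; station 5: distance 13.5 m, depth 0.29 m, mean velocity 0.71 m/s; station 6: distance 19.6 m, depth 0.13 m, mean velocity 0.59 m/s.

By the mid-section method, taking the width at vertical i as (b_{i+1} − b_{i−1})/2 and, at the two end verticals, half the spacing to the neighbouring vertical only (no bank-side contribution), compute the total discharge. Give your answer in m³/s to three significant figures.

w_1 = (2.3 − 0.0)/2 = 1.15 m; q_1 = 0.38 × 0.08 × 1.15 = 0.03496 m³/s
w_2 = (4.5 − 0.0)/2 = 2.25 m; q_2 = 0.83 × 0.22 × 2.25 = 0.4109 m³/s
w_3 = (10.1 − 2.3)/2 = 3.9 m; q_3 = 0.90 × 0.36 × 3.9 = 1.264 m³/s
w_4 = (13.5 − 4.5)/2 = 4.5 m; q_4 = 0.90 × 0.41 × 4.5 = 1.661 m³/s
w_5 = (19.6 − 10.1)/2 = 4.75 m; q_5 = 0.71 × 0.29 × 4.75 = 0.9780 m³/s
w_6 = (19.6 − 13.5)/2 = 3.05 m; q_6 = 0.59 × 0.13 × 3.05 = 0.2339 m³/s
Q = Σ qᵢ = 4.582 m³/s

4.58 m³/s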